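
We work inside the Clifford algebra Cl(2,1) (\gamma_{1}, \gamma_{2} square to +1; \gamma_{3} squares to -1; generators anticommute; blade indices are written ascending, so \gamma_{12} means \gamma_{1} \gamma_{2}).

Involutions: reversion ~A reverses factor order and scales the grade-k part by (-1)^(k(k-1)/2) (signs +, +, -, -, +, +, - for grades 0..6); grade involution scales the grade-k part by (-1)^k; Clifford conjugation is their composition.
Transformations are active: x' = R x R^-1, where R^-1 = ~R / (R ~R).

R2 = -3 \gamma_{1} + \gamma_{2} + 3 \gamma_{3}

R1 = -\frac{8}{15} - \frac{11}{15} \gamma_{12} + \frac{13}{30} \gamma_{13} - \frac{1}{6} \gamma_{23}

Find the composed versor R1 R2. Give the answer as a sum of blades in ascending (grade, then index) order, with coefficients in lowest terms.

Distribute over the terms of R2 (each basis-blade product reordered to ascending indices, repeated generators contracted through their squares):
R1 (-3 \gamma_{1}) = \frac{8}{5} \gamma_{1} - \frac{11}{5} \gamma_{2} + \frac{13}{10} \gamma_{3} + \frac{1}{2} \gamma_{123}
R1 (\gamma_{2}) = -\frac{11}{15} \gamma_{1} - \frac{8}{15} \gamma_{2} + \frac{1}{6} \gamma_{3} - \frac{13}{30} \gamma_{123}
R1 (3 \gamma_{3}) = -\frac{13}{10} \gamma_{1} + \frac{1}{2} \gamma_{2} - \frac{8}{5} \gamma_{3} - \frac{11}{5} \gamma_{123}
Summing the partial products and collecting blades:
Answer: -\frac{13}{30} \gamma_{1} - \frac{67}{30} \gamma_{2} - \frac{2}{15} \gamma_{3} - \frac{32}{15} \gamma_{123}


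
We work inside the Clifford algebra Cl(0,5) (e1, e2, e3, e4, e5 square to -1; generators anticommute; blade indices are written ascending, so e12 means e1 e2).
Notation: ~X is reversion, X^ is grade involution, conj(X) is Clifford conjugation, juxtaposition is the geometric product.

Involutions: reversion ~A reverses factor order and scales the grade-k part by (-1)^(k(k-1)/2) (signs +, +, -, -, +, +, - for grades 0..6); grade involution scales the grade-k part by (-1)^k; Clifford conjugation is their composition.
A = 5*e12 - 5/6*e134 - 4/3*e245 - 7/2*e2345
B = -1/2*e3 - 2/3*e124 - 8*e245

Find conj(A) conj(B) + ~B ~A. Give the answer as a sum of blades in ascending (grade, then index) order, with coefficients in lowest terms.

first term: 32/3 - 28*e3 - 10/3*e4 - 5/12*e14 + 8/9*e15 + 5/9*e23 - 5/2*e123 + 7/3*e135 - 40*e145 + 7/4*e245 - 20/3*e1235 - 2/3*e2345
second term: 32/3 - 28*e3 + 10/3*e4 - 5/12*e14 - 8/9*e15 - 5/9*e23 + 5/2*e123 - 7/3*e135 - 40*e145 + 7/4*e245 - 20/3*e1235 + 2/3*e2345
Answer: 64/3 - 56*e3 - 5/6*e14 - 80*e145 + 7/2*e245 - 40/3*e1235


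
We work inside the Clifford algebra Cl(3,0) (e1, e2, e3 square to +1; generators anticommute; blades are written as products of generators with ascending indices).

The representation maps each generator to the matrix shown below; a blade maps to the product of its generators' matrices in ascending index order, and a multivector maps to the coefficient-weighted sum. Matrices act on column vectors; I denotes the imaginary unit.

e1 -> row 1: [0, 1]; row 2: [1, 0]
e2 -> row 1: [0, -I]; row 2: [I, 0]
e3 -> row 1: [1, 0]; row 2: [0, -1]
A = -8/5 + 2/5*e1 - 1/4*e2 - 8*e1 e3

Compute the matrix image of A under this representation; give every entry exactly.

Bivector images (products of the table entries): rho(e1 e3) = rho(e1)rho(e3) = row 1: [0, -1]; row 2: [1, 0].
M = (-8/5)*1 + (2/5)*rho(e1) + (-1/4)*rho(e2) + (-8)*rho(e1 e3), summed entrywise (1 is the identity matrix):
Answer: row 1: [-8/5, 42/5 + I/4]; row 2: [-38/5 - I/4, -8/5]


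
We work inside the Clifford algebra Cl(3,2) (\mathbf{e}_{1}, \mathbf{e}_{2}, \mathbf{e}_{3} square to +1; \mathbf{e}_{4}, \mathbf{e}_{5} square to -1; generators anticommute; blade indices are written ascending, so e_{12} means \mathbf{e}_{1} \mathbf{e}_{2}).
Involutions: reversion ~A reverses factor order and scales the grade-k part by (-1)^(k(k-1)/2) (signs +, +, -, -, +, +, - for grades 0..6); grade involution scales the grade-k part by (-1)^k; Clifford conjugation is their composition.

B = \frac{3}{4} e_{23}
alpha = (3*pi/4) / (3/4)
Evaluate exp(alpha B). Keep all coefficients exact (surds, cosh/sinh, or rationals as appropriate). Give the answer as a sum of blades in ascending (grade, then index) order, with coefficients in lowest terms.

B^2 = (\frac{3}{4})^2*(e_{23})^2 = \frac{9}{16}*(-1) = -\frac{9}{16} (a basis 2-blade squares to minus the product of its generators' squares).
B^2 = -\frac{9}{16} — B^2 < 0, so the exponential closes trigonometrically: l = \frac{3}{4}, alpha*l = \frac{3 \pi}{4}, so exp(alpha B) = cos(\frac{3 \pi}{4}) + (sin(\frac{3 \pi}{4})/(\frac{3}{4}))*B = - \frac{\sqrt{2}}{2} + (\frac{2 \sqrt{2}}{3})*B.
Answer: - \frac{\sqrt{2}}{2} + \frac{\sqrt{2}}{2} e_{23}


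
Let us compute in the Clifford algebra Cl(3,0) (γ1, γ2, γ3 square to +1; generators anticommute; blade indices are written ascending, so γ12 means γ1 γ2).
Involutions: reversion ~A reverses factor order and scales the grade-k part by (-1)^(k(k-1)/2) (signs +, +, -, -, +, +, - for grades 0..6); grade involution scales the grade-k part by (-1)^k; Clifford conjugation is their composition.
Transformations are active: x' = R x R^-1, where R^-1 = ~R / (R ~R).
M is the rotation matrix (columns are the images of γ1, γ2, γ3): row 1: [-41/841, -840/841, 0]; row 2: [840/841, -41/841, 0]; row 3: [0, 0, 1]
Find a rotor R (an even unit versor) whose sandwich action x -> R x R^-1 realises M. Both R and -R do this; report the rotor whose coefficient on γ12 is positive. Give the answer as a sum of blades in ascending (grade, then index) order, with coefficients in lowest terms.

Method: write R = a + b12*γ12 + b13*γ13 + b23*γ23 with a^2 + b12^2 + b13^2 + b23^2 = 1 (so R^-1 = ~R). Expanding the columns R e_j ~R gives tr M = 4a^2 - 1 and, from the antisymmetric part, M21 - M12 = -4a*b12, M13 - M31 = 4a*b13, M32 - M23 = -4a*b23.
Here tr M = 759/841, so a^2 = (1 + tr M)/4 = 400/841 and a = ±20/29. Taking a = 20/29: M21 - M12 = 1680/841, M13 - M31 = 0, M32 - M23 = 0, giving b12 = -21/29, b13 = 0, b23 = 0, i.e. R = 20/29 - 21/29*γ12.
Its γ12 coefficient is negative, so report the other preimage -R.
Answer: -20/29 + 21/29*γ12. Uniqueness: Spin(3) -> SO(3) maps R and -R to the same rotation of trace 759/841; fixing the sign of the γ12 coefficient removes the ambiguity.


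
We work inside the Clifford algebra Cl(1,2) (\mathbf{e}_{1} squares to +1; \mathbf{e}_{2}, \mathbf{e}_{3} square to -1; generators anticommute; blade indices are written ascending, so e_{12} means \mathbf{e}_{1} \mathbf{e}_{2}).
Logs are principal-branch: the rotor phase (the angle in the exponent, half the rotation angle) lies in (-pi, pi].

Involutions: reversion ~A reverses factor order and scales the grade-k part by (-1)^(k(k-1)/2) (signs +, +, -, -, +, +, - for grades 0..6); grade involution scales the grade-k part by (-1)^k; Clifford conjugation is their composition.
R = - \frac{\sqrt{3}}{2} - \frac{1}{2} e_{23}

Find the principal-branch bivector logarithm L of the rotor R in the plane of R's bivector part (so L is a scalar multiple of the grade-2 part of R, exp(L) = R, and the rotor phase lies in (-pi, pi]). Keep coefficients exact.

The scalar part of R is - \frac{\sqrt{3}}{2}, so the principal-branch rotor phase is pinned; divide the bivector part by its sine to get the unit plane — L is the phase times that plane.
Concretely: cos(phase) = - \frac{\sqrt{3}}{2} gives phase = ±\frac{5 \pi}{6}, and since phase/sin(phase) is even the sign is immaterial: L = (phase/sin(phase)) * <R>_2 = (\frac{5 \pi}{3}) * <R>_2.
Answer: - \frac{5 \pi}{6} e_{23}


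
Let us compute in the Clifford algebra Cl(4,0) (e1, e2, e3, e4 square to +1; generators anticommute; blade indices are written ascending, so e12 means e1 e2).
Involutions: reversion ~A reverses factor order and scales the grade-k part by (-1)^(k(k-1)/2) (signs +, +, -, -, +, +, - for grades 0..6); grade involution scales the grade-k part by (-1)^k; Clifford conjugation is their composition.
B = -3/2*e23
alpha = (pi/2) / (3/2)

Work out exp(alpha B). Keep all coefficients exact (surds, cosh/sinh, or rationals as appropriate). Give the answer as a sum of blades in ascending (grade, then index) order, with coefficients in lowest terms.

B^2 = (-3/2)^2*(e23)^2 = 9/4*(-1) = -9/4 (a basis 2-blade squares to minus the product of its generators' squares).
B^2 = -9/4 — the negative square puts this in the circular regime; l = 3/2, alpha*l = pi/2, so exp(alpha B) = cos(pi/2) + (sin(pi/2)/(3/2))*B = 0 + (2/3)*B.
Answer: -e23


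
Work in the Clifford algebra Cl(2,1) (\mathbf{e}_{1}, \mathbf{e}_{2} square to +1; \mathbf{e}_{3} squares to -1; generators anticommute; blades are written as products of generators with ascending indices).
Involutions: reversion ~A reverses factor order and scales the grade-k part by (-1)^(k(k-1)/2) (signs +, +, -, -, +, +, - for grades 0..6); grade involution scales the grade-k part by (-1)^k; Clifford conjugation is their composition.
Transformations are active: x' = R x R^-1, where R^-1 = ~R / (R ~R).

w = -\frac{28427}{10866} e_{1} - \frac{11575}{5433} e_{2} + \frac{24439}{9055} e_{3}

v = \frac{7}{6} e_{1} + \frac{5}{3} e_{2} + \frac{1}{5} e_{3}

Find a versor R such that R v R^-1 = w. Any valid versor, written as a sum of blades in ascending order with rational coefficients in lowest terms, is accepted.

Here q(v) = q(w) = \frac{3689}{900}; the classical choice R = v + w = -\frac{2625}{1811} e_{1} - \frac{840}{1811} e_{2} + \frac{5250}{1811} e_{3} then realises v -> w under the sandwich.
Answer: -\frac{2625}{1811} e_{1} - \frac{840}{1811} e_{2} + \frac{5250}{1811} e_{3}


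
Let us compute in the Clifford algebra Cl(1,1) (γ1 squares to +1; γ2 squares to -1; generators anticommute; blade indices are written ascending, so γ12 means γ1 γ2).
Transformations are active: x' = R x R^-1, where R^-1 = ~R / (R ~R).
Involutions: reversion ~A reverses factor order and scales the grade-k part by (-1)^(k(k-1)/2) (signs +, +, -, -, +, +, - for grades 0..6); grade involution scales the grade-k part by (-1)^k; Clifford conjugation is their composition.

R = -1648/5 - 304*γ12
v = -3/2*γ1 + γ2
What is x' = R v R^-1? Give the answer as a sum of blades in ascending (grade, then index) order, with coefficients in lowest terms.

~R = -1648/5 + 304*γ12, and R ~R = 405504/25, so R^-1 = ~R / (405504/25).
R v = 3992/5*γ1 - 3928/5*γ2
Answer: -49021/1584*γ1 + 48989/1584*γ2


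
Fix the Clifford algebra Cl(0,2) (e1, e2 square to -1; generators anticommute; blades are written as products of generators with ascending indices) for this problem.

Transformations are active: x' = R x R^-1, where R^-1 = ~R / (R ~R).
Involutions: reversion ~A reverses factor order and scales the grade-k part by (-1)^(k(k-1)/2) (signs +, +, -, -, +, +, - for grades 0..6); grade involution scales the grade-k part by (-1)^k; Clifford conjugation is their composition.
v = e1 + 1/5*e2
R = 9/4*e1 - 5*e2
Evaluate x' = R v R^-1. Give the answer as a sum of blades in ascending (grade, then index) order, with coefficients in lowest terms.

~R = 9/4*e1 - 5*e2, and R ~R = -481/16, so R^-1 = ~R / (-481/16).
R v = -5/4 + 109/20*e1 e2
Answer: -391/481*e1 - 1481/2405*e2


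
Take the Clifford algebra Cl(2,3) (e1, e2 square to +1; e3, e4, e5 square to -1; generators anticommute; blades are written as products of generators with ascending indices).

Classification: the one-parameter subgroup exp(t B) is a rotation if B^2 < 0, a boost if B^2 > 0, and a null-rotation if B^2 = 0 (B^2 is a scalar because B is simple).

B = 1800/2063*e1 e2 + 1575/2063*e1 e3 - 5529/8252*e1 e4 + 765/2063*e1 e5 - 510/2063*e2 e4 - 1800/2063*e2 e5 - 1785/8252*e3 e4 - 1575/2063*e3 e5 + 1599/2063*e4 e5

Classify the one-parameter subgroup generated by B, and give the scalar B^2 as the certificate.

B^2 term by term: the squares give (1800/2063)^2*(e1 e2)^2 + (1575/2063)^2*(e1 e3)^2 + (-5529/8252)^2*(e1 e4)^2 + (765/2063)^2*(e1 e5)^2 + (-510/2063)^2*(e2 e4)^2 + (-1800/2063)^2*(e2 e5)^2 + (-1785/8252)^2*(e3 e4)^2 + (-1575/2063)^2*(e3 e5)^2 + (1599/2063)^2*(e4 e5)^2 = 3240000/4255969*(-1) + 2480625/4255969*(+1) + 30569841/68095504*(+1) + 585225/4255969*(+1) + 260100/4255969*(+1) + 3240000/4255969*(+1) + 3186225/68095504*(-1) + 2480625/4255969*(-1) + 2556801/4255969*(-1) = 0 (each basis 2-blade squares to minus the product of its generators' squares); cross terms between blades sharing an index anticommute and cancel; the commuting (index-disjoint) pairs give grade-4 terms 2*c*c'*(blade product), which cancel blade by blade — e1 e2 e3 e4: -1606500/4255969 + 1606500/4255969 = 0; e1 e2 e3 e5: -5670000/4255969 + 5670000/4255969 = 0; e1 e2 e4 e5: 5756400/4255969 - 4976100/4255969 - 780300/4255969 = 0; e1 e3 e4 e5: 5036850/4255969 - 8708175/8511938 - 1365525/8511938 = 0; e2 e3 e4 e5: -1606500/4255969 + 1606500/4255969 = 0 — confirming B is simple. So B^2 = 0.
Answer: null-rotation, certificate B^2 = 0. The class reads off the invariant scalar 0 directly.


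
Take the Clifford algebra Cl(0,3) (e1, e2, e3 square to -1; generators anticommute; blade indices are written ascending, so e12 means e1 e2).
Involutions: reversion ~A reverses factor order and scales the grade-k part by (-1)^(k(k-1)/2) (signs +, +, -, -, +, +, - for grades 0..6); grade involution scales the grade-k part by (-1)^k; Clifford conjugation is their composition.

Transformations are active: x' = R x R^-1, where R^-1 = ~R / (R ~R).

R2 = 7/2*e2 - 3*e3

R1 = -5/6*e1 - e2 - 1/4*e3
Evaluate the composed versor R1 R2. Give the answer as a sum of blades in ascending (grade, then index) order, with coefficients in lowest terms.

Distribute over the terms of R2 (each basis-blade product reordered to ascending indices, repeated generators contracted through their squares):
R1 (7/2*e2) = 7/2 - 35/12*e12 + 7/8*e23
R1 (-3*e3) = -3/4 + 5/2*e13 + 3*e23
Summing the partial products and collecting blades:
Answer: 11/4 - 35/12*e12 + 5/2*e13 + 31/8*e23


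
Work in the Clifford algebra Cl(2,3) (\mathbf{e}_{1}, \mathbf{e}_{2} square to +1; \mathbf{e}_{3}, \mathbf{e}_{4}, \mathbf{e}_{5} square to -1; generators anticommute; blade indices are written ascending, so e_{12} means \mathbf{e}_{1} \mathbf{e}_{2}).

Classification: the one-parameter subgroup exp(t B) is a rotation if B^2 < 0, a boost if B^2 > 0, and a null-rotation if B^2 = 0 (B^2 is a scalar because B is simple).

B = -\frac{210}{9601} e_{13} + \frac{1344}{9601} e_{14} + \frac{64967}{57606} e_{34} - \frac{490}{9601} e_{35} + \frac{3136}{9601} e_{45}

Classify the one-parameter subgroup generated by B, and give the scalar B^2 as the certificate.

B^2 term by term: the squares give (-\frac{210}{9601})^2*(e_{13})^2 + (\frac{1344}{9601})^2*(e_{14})^2 + (\frac{64967}{57606})^2*(e_{34})^2 + (-\frac{490}{9601})^2*(e_{35})^2 + (\frac{3136}{9601})^2*(e_{45})^2 = \frac{44100}{92179201}*(+1) + \frac{1806336}{92179201}*(+1) + \frac{4220711089}{3318451236}*(-1) + \frac{240100}{92179201}*(-1) + \frac{9834496}{92179201}*(-1) = -\frac{49}{36} (each basis 2-blade squares to minus the product of its generators' squares); cross terms between blades sharing an index anticommute and cancel; the commuting (index-disjoint) pairs give grade-4 terms 2*c*c'*(blade product), which cancel blade by blade — e_{1345}: -\frac{1317120}{92179201} + \frac{1317120}{92179201} = 0 — confirming B is simple. So B^2 = -\frac{49}{36}.
Answer: rotation, certificate B^2 = -\frac{49}{36}. One invariant decides it: the square -\frac{49}{36} survives every conjugation, and its sign is exactly the classification.


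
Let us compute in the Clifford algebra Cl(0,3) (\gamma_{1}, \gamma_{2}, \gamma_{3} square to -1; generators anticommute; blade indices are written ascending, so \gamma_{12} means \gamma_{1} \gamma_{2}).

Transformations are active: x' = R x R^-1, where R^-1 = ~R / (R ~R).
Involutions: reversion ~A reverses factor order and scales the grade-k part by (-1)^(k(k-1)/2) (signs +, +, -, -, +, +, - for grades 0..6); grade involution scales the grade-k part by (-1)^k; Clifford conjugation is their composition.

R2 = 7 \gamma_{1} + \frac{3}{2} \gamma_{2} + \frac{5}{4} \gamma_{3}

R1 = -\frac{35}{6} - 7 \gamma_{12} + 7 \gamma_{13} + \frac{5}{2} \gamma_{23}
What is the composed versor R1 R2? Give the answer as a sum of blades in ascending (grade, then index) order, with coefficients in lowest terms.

Distribute over the terms of R2 (each basis-blade product reordered to ascending indices, repeated generators contracted through their squares):
R1 (7 \gamma_{1}) = -\frac{245}{6} \gamma_{1} - 49 \gamma_{2} + 49 \gamma_{3} + \frac{35}{2} \gamma_{123}
R1 (\frac{3}{2} \gamma_{2}) = \frac{21}{2} \gamma_{1} - \frac{35}{4} \gamma_{2} + \frac{15}{4} \gamma_{3} - \frac{21}{2} \gamma_{123}
R1 (\frac{5}{4} \gamma_{3}) = -\frac{35}{4} \gamma_{1} - \frac{25}{8} \gamma_{2} - \frac{175}{24} \gamma_{3} - \frac{35}{4} \gamma_{123}
Summing the partial products and collecting blades:
Answer: -\frac{469}{12} \gamma_{1} - \frac{487}{8} \gamma_{2} + \frac{1091}{24} \gamma_{3} - \frac{7}{4} \gamma_{123}


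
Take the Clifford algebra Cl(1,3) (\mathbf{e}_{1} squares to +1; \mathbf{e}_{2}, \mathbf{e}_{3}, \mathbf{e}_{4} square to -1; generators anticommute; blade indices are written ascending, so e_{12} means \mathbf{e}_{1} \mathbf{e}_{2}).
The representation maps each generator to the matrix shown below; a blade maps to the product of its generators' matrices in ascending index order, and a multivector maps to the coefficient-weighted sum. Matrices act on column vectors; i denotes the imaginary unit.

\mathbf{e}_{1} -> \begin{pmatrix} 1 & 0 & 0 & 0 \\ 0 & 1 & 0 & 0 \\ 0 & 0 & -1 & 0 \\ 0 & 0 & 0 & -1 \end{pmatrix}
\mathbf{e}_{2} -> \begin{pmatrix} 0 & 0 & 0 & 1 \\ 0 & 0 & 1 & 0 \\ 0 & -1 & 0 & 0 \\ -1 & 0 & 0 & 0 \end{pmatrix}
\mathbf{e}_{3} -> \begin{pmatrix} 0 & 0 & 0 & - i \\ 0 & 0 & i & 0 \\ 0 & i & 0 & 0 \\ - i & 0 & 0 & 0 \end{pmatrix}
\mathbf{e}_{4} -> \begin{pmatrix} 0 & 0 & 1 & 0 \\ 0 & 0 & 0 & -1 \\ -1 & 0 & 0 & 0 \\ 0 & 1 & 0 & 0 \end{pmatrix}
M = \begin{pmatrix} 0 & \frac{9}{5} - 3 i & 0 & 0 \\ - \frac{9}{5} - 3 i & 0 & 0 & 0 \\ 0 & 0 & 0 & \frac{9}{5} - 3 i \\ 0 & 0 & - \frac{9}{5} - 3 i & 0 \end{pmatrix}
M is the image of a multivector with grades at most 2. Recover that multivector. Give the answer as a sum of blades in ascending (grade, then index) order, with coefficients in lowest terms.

Method: the blade images are trace-orthogonal — tr(rho(e_A) rho(e_B)^-1) = 4 if A = B and 0 otherwise — and rho(e_A)^-1 = (e_A)^2 * rho(e_A) with (e_A)^2 = +1 or -1, so the coefficient of e_A in the preimage is (e_A)^2 * tr(M rho(e_A))/4.
Nonzero projections over blades of grade <= 2: e_{24}: (e_{24})^2 = -1, tr(M rho(e_{24})) = - \frac{36}{5}, coefficient \frac{9}{5}; e_{34}: (e_{34})^2 = -1, tr(M rho(e_{34})) = -12, coefficient 3. Every other blade of grade <= 2 projects to 0.
Answer: \frac{9}{5} e_{24} + 3 e_{34}


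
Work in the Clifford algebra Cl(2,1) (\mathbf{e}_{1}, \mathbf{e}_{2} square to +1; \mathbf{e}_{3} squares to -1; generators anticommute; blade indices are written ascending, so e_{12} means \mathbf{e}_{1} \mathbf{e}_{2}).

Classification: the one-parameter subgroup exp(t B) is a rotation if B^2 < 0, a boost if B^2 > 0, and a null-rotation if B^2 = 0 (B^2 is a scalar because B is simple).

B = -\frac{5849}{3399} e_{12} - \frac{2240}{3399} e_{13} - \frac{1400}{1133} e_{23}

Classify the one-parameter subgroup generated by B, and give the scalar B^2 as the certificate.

B^2 term by term: the squares give (-\frac{5849}{3399})^2*(e_{12})^2 + (-\frac{2240}{3399})^2*(e_{13})^2 + (-\frac{1400}{1133})^2*(e_{23})^2 = \frac{34210801}{11553201}*(-1) + \frac{5017600}{11553201}*(+1) + \frac{1960000}{1283689}*(+1) = -1 (each basis 2-blade squares to minus the product of its generators' squares); cross terms between blades sharing an index anticommute and cancel. So B^2 = -1.
Answer: rotation, certificate B^2 = -1. Check the certificate: B^2 = -1, and that sign is decisive whatever form B takes.


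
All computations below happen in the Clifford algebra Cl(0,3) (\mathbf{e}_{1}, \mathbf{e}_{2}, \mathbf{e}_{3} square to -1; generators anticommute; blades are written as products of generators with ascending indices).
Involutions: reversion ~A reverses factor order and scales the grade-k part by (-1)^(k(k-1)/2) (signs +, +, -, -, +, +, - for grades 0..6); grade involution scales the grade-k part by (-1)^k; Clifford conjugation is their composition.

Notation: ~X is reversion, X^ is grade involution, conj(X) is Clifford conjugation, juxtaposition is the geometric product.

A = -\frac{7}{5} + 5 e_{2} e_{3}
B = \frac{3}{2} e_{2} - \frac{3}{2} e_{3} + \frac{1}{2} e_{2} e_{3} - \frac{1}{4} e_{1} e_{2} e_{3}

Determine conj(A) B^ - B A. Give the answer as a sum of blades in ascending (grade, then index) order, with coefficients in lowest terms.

first term: \frac{5}{2} + \frac{5}{4} e_{1} + \frac{48}{5} e_{2} + \frac{27}{5} e_{3} - \frac{7}{10} e_{2} e_{3} - \frac{7}{20} e_{1} e_{2} e_{3}
second term: -\frac{5}{2} + \frac{5}{4} e_{1} - \frac{48}{5} e_{2} - \frac{27}{5} e_{3} - \frac{7}{10} e_{2} e_{3} + \frac{7}{20} e_{1} e_{2} e_{3}
Answer: 5 + \frac{96}{5} e_{2} + \frac{54}{5} e_{3} - \frac{7}{10} e_{1} e_{2} e_{3}


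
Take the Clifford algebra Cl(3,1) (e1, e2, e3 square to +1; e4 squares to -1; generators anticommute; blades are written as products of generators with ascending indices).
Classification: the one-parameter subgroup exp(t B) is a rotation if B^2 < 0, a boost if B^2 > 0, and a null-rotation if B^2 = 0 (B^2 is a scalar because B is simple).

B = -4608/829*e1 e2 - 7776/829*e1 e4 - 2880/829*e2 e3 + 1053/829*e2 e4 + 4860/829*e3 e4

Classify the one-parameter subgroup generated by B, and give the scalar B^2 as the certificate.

B^2 term by term: the squares give (-4608/829)^2*(e1 e2)^2 + (-7776/829)^2*(e1 e4)^2 + (-2880/829)^2*(e2 e3)^2 + (1053/829)^2*(e2 e4)^2 + (4860/829)^2*(e3 e4)^2 = 21233664/687241*(-1) + 60466176/687241*(+1) + 8294400/687241*(-1) + 1108809/687241*(+1) + 23619600/687241*(+1) = 81 (each basis 2-blade squares to minus the product of its generators' squares); cross terms between blades sharing an index anticommute and cancel; the commuting (index-disjoint) pairs give grade-4 terms 2*c*c'*(blade product), which cancel blade by blade — e1 e2 e3 e4: -44789760/687241 + 44789760/687241 = 0 — confirming B is simple. So B^2 = 81.
Answer: boost, certificate B^2 = 81. The invariant at work: B^2 = 81 is unchanged by conjugation, hence its sign classifies the subgroup whatever basis B is written in.


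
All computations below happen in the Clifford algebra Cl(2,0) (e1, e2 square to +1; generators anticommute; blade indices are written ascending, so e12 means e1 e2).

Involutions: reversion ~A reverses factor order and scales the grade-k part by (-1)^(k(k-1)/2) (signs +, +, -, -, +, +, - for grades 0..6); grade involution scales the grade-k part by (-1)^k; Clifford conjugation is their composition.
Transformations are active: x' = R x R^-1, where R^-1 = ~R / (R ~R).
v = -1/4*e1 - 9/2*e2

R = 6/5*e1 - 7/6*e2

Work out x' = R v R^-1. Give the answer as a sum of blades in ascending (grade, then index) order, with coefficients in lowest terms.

~R = 6/5*e1 - 7/6*e2, and R ~R = 2521/900, so R^-1 = ~R / (2521/900).
R v = 99/20 - 683/120*e12
Answer: 45289/10084*e1 + 1899/5042*e2


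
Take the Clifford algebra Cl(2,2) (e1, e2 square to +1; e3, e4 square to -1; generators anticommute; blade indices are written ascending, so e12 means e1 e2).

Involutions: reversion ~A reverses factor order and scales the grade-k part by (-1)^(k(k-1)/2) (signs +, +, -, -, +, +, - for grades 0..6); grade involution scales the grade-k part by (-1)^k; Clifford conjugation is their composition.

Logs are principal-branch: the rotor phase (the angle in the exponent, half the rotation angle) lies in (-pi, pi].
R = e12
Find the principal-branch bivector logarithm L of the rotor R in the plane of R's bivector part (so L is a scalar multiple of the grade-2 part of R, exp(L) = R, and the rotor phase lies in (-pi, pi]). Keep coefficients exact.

The scalar part of R is 0, so the principal-branch rotor phase is pinned; divide the bivector part by its sine to get the unit plane — L is the phase times that plane.
Concretely: cos(phase) = 0 gives phase = ±pi/2, and since phase/sin(phase) is even the sign is immaterial: L = (phase/sin(phase)) * <R>_2 = (pi/2) * <R>_2.
Answer: pi/2*e12


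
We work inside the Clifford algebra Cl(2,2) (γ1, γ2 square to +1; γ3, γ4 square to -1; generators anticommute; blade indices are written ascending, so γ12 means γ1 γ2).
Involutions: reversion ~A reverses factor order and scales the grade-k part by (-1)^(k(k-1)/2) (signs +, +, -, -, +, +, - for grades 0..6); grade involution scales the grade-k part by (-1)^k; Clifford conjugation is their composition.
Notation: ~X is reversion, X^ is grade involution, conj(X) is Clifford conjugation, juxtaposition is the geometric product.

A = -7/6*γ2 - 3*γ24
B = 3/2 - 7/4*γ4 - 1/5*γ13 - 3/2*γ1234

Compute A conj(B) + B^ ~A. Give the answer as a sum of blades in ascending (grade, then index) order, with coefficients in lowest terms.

first term: 7/2*γ2 - 9/2*γ13 - 157/24*γ24 + 7/30*γ123 - 7/4*γ134 + 3/5*γ1234
second term: 7/2*γ2 + 9/2*γ13 + 157/24*γ24 - 7/30*γ123 + 7/4*γ134 + 3/5*γ1234
Answer: 7*γ2 + 6/5*γ1234


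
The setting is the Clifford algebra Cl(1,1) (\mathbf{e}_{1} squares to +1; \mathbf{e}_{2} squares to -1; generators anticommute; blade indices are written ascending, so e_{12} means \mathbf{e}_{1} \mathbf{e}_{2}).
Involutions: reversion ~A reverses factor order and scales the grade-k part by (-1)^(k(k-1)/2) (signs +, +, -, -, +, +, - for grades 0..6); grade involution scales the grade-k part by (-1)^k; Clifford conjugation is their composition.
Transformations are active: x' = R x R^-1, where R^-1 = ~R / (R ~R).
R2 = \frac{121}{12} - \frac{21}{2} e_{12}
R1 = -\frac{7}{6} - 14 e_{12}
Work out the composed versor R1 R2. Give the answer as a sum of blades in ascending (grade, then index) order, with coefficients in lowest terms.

Distribute over the terms of R1 (each basis-blade product reordered to ascending indices, repeated generators contracted through their squares):
(-\frac{7}{6}) R2 = -\frac{847}{72} + \frac{49}{4} e_{12}
(-14 e_{12}) R2 = 147 - \frac{847}{6} e_{12}
Summing the partial products and collecting blades:
Answer: \frac{9737}{72} - \frac{1547}{12} e_{12}


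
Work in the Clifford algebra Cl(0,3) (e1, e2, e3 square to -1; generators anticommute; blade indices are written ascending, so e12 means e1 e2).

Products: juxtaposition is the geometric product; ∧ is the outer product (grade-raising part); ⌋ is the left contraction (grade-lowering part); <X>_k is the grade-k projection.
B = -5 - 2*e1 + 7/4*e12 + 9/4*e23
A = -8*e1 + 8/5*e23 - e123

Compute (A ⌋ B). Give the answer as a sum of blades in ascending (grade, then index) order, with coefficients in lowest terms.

step 1: -98/5 + 14*e2
Answer: -98/5 + 14*e2


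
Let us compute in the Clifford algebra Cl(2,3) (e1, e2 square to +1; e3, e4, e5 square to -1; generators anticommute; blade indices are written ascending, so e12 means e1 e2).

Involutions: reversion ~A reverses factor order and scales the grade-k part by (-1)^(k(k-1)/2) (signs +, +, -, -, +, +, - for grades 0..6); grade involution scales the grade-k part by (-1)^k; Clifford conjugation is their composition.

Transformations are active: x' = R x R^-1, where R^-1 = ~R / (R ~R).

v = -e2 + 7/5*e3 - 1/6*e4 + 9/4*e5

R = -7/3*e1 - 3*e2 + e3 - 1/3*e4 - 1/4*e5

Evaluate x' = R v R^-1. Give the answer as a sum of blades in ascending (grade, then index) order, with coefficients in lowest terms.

~R = -7/3*e1 - 3*e2 + e3 - 1/3*e4 - 1/4*e5, and R ~R = 637/48, so R^-1 = ~R / (637/48).
R v = 1517/720 + 7/3*e12 - 49/15*e13 + 7/18*e14 - 21/4*e15 - 16/5*e23 + 1/6*e24 - 7*e25 + 3/10*e34 + 13/5*e35 - 19/24*e45
Answer: -3034/4095*e1 + 151/3185*e2 - 10343/9555*e3 + 3487/57330*e4 - 89029/38220*e5


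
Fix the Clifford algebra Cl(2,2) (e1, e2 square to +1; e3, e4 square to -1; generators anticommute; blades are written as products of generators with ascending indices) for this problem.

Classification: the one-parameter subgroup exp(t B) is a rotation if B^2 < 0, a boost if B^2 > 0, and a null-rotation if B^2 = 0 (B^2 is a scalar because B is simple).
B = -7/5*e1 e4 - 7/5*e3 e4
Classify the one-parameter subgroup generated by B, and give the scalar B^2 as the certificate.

B^2 term by term: the squares give (-7/5)^2*(e1 e4)^2 + (-7/5)^2*(e3 e4)^2 = 49/25*(+1) + 49/25*(-1) = 0 (each basis 2-blade squares to minus the product of its generators' squares); cross terms between blades sharing an index anticommute and cancel. So B^2 = 0.
Answer: null-rotation, certificate B^2 = 0. One invariant decides it: the square 0 survives every conjugation, and its sign is exactly the classification.


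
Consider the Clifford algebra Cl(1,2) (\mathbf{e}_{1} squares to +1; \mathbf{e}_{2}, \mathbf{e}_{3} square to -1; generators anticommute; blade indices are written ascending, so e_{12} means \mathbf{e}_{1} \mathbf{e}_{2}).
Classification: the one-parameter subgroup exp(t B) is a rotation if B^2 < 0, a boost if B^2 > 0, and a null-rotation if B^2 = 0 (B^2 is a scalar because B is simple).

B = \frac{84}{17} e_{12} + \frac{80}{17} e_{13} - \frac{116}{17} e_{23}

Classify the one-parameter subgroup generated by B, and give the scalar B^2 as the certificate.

B^2 term by term: the squares give (\frac{84}{17})^2*(e_{12})^2 + (\frac{80}{17})^2*(e_{13})^2 + (-\frac{116}{17})^2*(e_{23})^2 = \frac{7056}{289}*(+1) + \frac{6400}{289}*(+1) + \frac{13456}{289}*(-1) = 0 (each basis 2-blade squares to minus the product of its generators' squares); cross terms between blades sharing an index anticommute and cancel. So B^2 = 0.
Answer: null-rotation, certificate B^2 = 0. Because 0 is invariant under every versor sandwich, the classification follows from its sign alone.


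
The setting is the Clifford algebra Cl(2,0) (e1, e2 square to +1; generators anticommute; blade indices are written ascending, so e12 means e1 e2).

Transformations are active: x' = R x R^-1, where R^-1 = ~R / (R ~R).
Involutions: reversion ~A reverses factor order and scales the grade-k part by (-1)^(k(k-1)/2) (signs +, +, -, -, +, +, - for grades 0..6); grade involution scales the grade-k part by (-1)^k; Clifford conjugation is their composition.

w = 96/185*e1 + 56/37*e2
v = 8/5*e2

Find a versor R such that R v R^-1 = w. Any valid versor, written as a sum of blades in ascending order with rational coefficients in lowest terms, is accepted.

A norm check does it: q(v) = q(w) = 64/25, hence R = v + w = 96/185*e1 + 576/185*e2 realises the map — parallel part kept, (v - w)/2 negated, v carried to w.
Answer: 96/185*e1 + 576/185*e2


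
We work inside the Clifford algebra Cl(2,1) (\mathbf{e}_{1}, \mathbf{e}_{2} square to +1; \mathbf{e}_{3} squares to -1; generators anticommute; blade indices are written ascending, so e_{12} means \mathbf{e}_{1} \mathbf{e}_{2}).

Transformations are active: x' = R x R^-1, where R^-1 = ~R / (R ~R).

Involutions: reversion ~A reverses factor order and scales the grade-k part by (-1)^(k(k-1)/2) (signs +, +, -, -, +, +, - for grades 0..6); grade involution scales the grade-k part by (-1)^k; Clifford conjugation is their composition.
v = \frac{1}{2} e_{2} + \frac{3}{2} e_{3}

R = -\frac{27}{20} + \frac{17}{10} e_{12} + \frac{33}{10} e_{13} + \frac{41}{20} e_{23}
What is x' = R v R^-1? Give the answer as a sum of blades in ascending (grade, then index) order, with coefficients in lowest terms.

~R = -\frac{27}{20} - \frac{17}{10} e_{12} - \frac{33}{10} e_{13} - \frac{41}{20} e_{23}, and R ~R = -\frac{519}{50}, so R^-1 = ~R / (-\frac{519}{50}).
R v = -\frac{41}{10} e_{1} - \frac{15}{4} e_{2} - \frac{61}{20} e_{3} + \frac{9}{10} e_{123}
Answer: -\frac{123}{173} e_{1} - \frac{1417}{692} e_{2} - \frac{1791}{692} e_{3}


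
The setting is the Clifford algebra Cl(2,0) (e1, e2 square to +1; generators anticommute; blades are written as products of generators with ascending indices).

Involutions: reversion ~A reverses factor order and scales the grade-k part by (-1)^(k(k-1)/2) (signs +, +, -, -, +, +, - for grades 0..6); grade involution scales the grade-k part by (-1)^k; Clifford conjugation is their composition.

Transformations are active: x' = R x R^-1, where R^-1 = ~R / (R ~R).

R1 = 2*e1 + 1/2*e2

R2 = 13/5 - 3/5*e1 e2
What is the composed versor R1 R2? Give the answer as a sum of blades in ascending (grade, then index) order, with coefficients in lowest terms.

Distribute over the terms of R1 (each basis-blade product reordered to ascending indices, repeated generators contracted through their squares):
(2*e1) R2 = 26/5*e1 - 6/5*e2
(1/2*e2) R2 = 3/10*e1 + 13/10*e2
Summing the partial products and collecting blades:
Answer: 11/2*e1 + 1/10*e2


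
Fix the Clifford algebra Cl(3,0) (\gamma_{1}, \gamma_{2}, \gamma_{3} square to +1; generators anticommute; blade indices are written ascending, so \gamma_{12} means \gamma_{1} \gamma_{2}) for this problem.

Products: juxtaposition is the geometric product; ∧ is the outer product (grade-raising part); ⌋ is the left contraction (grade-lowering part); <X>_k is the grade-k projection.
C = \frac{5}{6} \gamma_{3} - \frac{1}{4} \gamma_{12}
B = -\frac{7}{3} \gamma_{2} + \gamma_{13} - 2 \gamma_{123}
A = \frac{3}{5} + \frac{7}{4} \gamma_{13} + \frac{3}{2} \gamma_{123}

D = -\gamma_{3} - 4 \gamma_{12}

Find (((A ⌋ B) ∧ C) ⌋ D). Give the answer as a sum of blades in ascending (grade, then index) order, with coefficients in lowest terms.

step 1: \frac{5}{4} - \frac{49}{10} \gamma_{2} + \frac{3}{5} \gamma_{13} - \frac{6}{5} \gamma_{123}
step 2: \frac{25}{24} \gamma_{3} - \frac{5}{16} \gamma_{12} - \frac{49}{12} \gamma_{23}
step 3: -\frac{55}{24}
Answer: -\frac{55}{24}


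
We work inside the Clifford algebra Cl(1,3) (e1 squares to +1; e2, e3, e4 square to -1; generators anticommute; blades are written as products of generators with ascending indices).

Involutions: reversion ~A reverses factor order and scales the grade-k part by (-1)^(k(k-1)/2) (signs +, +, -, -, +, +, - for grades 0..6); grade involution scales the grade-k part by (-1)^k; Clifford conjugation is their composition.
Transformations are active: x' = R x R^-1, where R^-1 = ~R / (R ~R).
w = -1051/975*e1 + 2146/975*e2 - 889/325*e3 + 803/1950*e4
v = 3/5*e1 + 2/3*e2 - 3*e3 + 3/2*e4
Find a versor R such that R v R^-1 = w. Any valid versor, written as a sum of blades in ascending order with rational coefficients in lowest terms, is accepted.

R = v + w = -466/975*e1 + 932/325*e2 - 1864/325*e3 + 1864/975*e4 works: the equal norms (-10201/900) guarantee its sandwich swaps v into w.
Answer: -466/975*e1 + 932/325*e2 - 1864/325*e3 + 1864/975*e4


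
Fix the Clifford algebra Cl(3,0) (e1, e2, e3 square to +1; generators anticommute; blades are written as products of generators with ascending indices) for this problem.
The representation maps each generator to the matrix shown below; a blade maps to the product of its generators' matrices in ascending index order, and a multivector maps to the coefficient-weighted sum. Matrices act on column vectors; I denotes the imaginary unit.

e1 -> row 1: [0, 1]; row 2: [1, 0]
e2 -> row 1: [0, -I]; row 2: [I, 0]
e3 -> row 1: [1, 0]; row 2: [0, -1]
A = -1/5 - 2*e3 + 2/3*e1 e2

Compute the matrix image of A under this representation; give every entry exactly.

Bivector images (products of the table entries): rho(e1 e2) = rho(e1)rho(e2) = row 1: [I, 0]; row 2: [0, -I].
M = (-1/5)*1 + (-2)*rho(e3) + (2/3)*rho(e1 e2), summed entrywise (1 is the identity matrix):
Answer: row 1: [-11/5 + 2*I/3, 0]; row 2: [0, 9/5 - 2*I/3]


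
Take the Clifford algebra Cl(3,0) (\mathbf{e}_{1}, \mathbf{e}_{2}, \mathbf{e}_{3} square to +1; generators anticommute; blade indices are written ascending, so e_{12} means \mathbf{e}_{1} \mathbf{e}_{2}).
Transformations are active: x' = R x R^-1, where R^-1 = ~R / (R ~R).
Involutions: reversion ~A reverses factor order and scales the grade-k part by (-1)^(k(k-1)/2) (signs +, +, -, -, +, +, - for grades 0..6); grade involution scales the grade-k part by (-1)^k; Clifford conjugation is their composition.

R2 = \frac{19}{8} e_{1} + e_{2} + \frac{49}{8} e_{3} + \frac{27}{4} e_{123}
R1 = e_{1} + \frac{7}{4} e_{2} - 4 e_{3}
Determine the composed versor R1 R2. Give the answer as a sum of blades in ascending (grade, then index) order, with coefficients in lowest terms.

Distribute over the terms of R1 (each basis-blade product reordered to ascending indices, repeated generators contracted through their squares):
(e_{1}) R2 = \frac{19}{8} + e_{12} + \frac{49}{8} e_{13} + \frac{27}{4} e_{23}
(\frac{7}{4} e_{2}) R2 = \frac{7}{4} - \frac{133}{32} e_{12} - \frac{189}{16} e_{13} + \frac{343}{32} e_{23}
(-4 e_{3}) R2 = -\frac{49}{2} - 27 e_{12} + \frac{19}{2} e_{13} + 4 e_{23}
Summing the partial products and collecting blades:
Answer: -\frac{163}{8} - \frac{965}{32} e_{12} + \frac{61}{16} e_{13} + \frac{687}{32} e_{23}


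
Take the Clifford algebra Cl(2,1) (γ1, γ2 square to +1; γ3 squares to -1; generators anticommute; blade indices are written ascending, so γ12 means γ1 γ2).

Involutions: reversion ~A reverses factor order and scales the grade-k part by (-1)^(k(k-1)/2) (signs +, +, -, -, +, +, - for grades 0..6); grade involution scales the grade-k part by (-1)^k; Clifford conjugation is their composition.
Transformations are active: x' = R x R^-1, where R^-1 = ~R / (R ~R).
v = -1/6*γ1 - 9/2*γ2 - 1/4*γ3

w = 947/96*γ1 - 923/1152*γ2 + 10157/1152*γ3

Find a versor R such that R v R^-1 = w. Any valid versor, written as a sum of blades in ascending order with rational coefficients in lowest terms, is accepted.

Sketch: the shared square 2911/144 makes R = v + w = 931/96*γ1 - 6107/1152*γ2 + 9869/1152*γ3 the natural versor; its sandwich fixes that direction, negates (v - w)/2, and sends v to w.
Answer: 931/96*γ1 - 6107/1152*γ2 + 9869/1152*γ3


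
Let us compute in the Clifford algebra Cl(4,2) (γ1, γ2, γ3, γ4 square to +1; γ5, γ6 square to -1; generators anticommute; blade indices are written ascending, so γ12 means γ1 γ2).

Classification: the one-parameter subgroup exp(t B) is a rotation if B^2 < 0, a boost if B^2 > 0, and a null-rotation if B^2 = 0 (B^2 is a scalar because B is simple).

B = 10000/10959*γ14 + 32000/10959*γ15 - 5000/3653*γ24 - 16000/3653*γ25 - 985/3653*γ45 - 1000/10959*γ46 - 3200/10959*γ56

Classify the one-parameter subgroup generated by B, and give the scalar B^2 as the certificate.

B^2 term by term: the squares give (10000/10959)^2*(γ14)^2 + (32000/10959)^2*(γ15)^2 + (-5000/3653)^2*(γ24)^2 + (-16000/3653)^2*(γ25)^2 + (-985/3653)^2*(γ45)^2 + (-1000/10959)^2*(γ46)^2 + (-3200/10959)^2*(γ56)^2 = 100000000/120099681*(-1) + 1024000000/120099681*(+1) + 25000000/13344409*(-1) + 256000000/13344409*(+1) + 970225/13344409*(+1) + 1000000/120099681*(+1) + 10240000/120099681*(-1) = 25 (each basis 2-blade squares to minus the product of its generators' squares); cross terms between blades sharing an index anticommute and cancel; the commuting (index-disjoint) pairs give grade-4 terms 2*c*c'*(blade product), which cancel blade by blade — γ1245: 320000000/40033227 - 320000000/40033227 = 0; γ1456: -64000000/120099681 + 64000000/120099681 = 0; γ2456: 32000000/40033227 - 32000000/40033227 = 0 — confirming B is simple. So B^2 = 25.
Answer: boost, certificate B^2 = 25. Check the certificate: B^2 = 25, and that sign is decisive whatever form B takes.


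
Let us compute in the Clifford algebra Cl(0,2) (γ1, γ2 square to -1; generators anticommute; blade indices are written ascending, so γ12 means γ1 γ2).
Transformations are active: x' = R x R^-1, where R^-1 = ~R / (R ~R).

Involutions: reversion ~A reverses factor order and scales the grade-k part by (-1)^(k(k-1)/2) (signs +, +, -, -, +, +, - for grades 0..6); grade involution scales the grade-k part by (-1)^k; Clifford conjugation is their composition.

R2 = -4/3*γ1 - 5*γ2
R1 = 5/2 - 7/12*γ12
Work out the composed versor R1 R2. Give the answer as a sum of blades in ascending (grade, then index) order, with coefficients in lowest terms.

Distribute over the terms of R1 (each basis-blade product reordered to ascending indices, repeated generators contracted through their squares):
(5/2) R2 = -10/3*γ1 - 25/2*γ2
(-7/12*γ12) R2 = -35/12*γ1 + 7/9*γ2
Summing the partial products and collecting blades:
Answer: -25/4*γ1 - 211/18*γ2
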